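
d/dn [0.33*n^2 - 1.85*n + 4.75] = 0.66*n - 1.85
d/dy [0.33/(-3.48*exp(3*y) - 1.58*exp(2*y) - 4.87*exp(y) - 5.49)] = (3.4452*exp(2*y) + 1.0428*exp(y) + 1.6071)*exp(y)/(3.48*exp(3*y) + 1.58*exp(2*y) + 4.87*exp(y) + 5.49)^2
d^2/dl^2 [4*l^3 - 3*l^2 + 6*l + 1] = 24*l - 6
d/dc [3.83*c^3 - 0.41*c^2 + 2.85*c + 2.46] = 11.49*c^2 - 0.82*c + 2.85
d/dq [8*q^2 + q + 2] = 16*q + 1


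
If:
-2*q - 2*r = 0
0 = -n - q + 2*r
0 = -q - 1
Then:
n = 3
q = -1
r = 1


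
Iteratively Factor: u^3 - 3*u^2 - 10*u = (u + 2)*(u^2 - 5*u) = (u - 5)*(u + 2)*(u)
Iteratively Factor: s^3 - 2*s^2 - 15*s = (s - 5)*(s^2 + 3*s) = s*(s - 5)*(s + 3)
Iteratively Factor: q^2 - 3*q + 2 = (q - 1)*(q - 2)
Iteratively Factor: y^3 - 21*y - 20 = (y + 4)*(y^2 - 4*y - 5) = (y + 1)*(y + 4)*(y - 5)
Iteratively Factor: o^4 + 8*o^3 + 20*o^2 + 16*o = (o)*(o^3 + 8*o^2 + 20*o + 16) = o*(o + 4)*(o^2 + 4*o + 4) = o*(o + 2)*(o + 4)*(o + 2)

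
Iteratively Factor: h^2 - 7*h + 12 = (h - 3)*(h - 4)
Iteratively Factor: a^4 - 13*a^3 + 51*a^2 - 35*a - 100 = (a + 1)*(a^3 - 14*a^2 + 65*a - 100) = (a - 5)*(a + 1)*(a^2 - 9*a + 20) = (a - 5)^2*(a + 1)*(a - 4)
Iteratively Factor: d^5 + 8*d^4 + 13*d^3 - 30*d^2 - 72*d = (d - 2)*(d^4 + 10*d^3 + 33*d^2 + 36*d) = (d - 2)*(d + 4)*(d^3 + 6*d^2 + 9*d) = (d - 2)*(d + 3)*(d + 4)*(d^2 + 3*d) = (d - 2)*(d + 3)^2*(d + 4)*(d)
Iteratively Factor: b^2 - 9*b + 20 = (b - 5)*(b - 4)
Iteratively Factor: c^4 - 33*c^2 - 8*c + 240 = (c - 5)*(c^3 + 5*c^2 - 8*c - 48) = (c - 5)*(c + 4)*(c^2 + c - 12) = (c - 5)*(c - 3)*(c + 4)*(c + 4)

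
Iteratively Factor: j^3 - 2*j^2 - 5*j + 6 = (j - 3)*(j^2 + j - 2) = (j - 3)*(j + 2)*(j - 1)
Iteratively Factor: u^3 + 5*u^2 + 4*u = (u + 4)*(u^2 + u) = u*(u + 4)*(u + 1)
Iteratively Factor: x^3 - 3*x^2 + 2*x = (x - 1)*(x^2 - 2*x) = x*(x - 1)*(x - 2)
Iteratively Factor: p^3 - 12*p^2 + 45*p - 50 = (p - 2)*(p^2 - 10*p + 25) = (p - 5)*(p - 2)*(p - 5)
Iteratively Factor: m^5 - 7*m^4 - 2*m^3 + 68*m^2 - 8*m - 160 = (m + 2)*(m^4 - 9*m^3 + 16*m^2 + 36*m - 80) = (m + 2)^2*(m^3 - 11*m^2 + 38*m - 40) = (m - 2)*(m + 2)^2*(m^2 - 9*m + 20) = (m - 5)*(m - 2)*(m + 2)^2*(m - 4)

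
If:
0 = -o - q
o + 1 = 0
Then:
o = -1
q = 1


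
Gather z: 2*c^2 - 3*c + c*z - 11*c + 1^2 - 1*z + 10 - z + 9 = 2*c^2 - 14*c + z*(c - 2) + 20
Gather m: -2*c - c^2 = -c^2 - 2*c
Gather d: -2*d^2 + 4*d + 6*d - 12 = -2*d^2 + 10*d - 12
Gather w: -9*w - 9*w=-18*w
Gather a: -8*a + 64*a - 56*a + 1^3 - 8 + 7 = 0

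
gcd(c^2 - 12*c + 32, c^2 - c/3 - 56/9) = 1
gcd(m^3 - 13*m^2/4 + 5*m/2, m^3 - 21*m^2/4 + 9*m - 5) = m^2 - 13*m/4 + 5/2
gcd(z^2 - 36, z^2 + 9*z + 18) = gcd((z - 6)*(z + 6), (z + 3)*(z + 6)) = z + 6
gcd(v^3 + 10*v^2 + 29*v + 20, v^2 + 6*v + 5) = v^2 + 6*v + 5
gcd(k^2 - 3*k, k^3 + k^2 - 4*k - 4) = 1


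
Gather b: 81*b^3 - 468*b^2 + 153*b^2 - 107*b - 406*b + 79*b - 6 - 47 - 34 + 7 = 81*b^3 - 315*b^2 - 434*b - 80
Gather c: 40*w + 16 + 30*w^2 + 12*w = 30*w^2 + 52*w + 16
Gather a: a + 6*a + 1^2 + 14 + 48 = 7*a + 63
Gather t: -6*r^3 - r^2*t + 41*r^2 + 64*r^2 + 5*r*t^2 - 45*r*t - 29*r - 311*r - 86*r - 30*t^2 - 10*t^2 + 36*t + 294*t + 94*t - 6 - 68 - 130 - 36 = -6*r^3 + 105*r^2 - 426*r + t^2*(5*r - 40) + t*(-r^2 - 45*r + 424) - 240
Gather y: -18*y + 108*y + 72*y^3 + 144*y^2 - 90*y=72*y^3 + 144*y^2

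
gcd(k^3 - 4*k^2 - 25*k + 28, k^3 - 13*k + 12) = k^2 + 3*k - 4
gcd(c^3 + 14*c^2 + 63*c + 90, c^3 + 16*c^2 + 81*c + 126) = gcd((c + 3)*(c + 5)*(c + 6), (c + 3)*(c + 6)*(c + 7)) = c^2 + 9*c + 18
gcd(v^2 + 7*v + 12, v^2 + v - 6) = v + 3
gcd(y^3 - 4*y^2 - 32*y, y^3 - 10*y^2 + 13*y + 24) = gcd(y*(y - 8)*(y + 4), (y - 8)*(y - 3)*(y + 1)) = y - 8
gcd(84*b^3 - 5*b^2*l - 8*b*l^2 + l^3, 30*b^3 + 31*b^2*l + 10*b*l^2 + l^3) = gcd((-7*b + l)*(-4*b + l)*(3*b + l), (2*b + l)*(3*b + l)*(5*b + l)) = 3*b + l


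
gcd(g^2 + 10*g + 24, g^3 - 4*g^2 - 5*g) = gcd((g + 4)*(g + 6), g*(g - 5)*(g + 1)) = 1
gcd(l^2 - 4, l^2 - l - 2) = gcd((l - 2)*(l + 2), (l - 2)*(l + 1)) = l - 2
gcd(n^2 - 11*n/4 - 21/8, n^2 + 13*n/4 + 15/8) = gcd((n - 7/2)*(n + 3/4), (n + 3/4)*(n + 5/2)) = n + 3/4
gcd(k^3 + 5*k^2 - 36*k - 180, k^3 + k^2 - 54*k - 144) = k + 6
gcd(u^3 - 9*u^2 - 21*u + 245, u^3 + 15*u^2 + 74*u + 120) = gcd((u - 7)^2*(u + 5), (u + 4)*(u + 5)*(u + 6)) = u + 5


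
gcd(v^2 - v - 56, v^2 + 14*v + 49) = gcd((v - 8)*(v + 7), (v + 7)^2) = v + 7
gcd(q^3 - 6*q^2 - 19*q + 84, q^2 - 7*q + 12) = q - 3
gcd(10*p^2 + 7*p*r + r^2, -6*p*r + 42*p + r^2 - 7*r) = 1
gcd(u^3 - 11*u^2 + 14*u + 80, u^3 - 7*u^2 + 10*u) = u - 5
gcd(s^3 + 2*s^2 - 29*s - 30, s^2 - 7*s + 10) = s - 5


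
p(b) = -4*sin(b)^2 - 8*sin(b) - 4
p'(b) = -8*sin(b)*cos(b) - 8*cos(b)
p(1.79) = -15.62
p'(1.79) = 3.44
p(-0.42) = -1.40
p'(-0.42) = -4.33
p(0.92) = -12.90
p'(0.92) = -8.70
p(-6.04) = -6.16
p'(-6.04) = -9.63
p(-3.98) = -12.16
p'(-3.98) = 9.33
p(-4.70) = -16.00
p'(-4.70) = 0.20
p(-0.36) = -1.68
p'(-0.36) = -4.85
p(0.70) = -10.81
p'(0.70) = -10.06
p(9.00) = -7.98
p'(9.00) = 10.29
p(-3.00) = -2.95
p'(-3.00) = 6.80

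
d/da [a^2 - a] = 2*a - 1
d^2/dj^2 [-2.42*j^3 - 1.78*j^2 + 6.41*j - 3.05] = -14.52*j - 3.56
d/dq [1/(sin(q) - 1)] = -cos(q)/(sin(q) - 1)^2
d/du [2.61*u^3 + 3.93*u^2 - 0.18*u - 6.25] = 7.83*u^2 + 7.86*u - 0.18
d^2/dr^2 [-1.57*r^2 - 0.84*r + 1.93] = -3.14000000000000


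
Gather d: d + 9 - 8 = d + 1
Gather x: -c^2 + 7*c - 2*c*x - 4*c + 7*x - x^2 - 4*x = -c^2 + 3*c - x^2 + x*(3 - 2*c)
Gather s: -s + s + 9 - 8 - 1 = 0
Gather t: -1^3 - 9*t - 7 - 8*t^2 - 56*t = -8*t^2 - 65*t - 8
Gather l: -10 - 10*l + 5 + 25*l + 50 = 15*l + 45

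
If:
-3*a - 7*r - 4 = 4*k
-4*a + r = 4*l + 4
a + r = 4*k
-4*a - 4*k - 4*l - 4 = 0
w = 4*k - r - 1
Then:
No Solution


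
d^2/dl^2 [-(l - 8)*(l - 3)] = -2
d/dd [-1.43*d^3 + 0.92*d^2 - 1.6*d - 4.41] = -4.29*d^2 + 1.84*d - 1.6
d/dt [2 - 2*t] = -2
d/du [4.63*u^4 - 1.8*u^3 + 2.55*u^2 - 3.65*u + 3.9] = 18.52*u^3 - 5.4*u^2 + 5.1*u - 3.65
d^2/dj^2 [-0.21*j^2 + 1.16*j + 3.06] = -0.420000000000000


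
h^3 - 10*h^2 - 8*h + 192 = (h - 8)*(h - 6)*(h + 4)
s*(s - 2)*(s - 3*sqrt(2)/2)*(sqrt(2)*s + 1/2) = sqrt(2)*s^4 - 2*sqrt(2)*s^3 - 5*s^3/2 - 3*sqrt(2)*s^2/4 + 5*s^2 + 3*sqrt(2)*s/2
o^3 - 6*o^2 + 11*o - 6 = (o - 3)*(o - 2)*(o - 1)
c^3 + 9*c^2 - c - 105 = (c - 3)*(c + 5)*(c + 7)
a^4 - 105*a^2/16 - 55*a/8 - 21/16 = (a - 3)*(a + 1/4)*(a + 1)*(a + 7/4)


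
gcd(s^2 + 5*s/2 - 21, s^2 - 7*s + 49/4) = s - 7/2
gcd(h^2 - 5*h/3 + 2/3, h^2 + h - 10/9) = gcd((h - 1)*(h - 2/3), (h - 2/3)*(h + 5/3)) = h - 2/3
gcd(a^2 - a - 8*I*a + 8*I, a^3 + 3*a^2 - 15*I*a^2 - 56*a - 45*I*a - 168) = a - 8*I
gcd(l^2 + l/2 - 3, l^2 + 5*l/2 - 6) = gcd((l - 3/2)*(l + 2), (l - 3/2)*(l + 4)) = l - 3/2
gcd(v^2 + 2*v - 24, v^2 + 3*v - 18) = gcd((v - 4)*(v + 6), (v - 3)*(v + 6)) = v + 6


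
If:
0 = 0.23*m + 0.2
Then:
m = -0.87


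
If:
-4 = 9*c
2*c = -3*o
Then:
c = -4/9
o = 8/27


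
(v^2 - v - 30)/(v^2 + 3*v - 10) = (v - 6)/(v - 2)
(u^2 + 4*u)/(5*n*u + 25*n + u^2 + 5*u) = u*(u + 4)/(5*n*u + 25*n + u^2 + 5*u)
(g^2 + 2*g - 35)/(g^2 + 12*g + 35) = (g - 5)/(g + 5)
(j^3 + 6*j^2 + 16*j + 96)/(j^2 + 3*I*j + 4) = (j^2 + j*(6 - 4*I) - 24*I)/(j - I)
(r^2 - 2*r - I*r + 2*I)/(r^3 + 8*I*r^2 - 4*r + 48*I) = (r^2 - 2*r - I*r + 2*I)/(r^3 + 8*I*r^2 - 4*r + 48*I)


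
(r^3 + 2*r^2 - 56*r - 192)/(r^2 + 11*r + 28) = (r^2 - 2*r - 48)/(r + 7)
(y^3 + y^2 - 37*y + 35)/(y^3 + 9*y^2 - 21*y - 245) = (y - 1)/(y + 7)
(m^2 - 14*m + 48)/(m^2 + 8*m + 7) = (m^2 - 14*m + 48)/(m^2 + 8*m + 7)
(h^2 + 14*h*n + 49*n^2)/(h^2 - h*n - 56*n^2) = (h + 7*n)/(h - 8*n)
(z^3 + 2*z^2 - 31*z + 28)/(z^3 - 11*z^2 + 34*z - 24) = (z + 7)/(z - 6)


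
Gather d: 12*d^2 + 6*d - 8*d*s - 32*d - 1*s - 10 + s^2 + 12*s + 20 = 12*d^2 + d*(-8*s - 26) + s^2 + 11*s + 10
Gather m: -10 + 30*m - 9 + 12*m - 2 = 42*m - 21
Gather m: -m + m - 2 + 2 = 0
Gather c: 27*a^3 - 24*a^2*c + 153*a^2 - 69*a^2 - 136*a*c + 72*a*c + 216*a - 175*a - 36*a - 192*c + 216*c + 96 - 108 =27*a^3 + 84*a^2 + 5*a + c*(-24*a^2 - 64*a + 24) - 12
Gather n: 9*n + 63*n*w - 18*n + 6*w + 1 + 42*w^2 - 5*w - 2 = n*(63*w - 9) + 42*w^2 + w - 1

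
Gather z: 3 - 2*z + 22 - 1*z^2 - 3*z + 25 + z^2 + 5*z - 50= 0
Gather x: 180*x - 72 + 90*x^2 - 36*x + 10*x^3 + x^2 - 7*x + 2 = 10*x^3 + 91*x^2 + 137*x - 70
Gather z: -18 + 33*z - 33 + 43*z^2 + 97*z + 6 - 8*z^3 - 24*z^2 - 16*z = -8*z^3 + 19*z^2 + 114*z - 45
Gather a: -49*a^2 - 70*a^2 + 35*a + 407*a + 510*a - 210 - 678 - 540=-119*a^2 + 952*a - 1428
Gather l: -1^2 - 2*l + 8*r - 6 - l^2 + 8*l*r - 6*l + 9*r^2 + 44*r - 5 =-l^2 + l*(8*r - 8) + 9*r^2 + 52*r - 12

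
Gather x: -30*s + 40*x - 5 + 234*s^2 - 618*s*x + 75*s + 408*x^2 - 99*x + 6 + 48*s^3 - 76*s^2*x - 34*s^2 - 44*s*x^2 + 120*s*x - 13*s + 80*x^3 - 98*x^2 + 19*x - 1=48*s^3 + 200*s^2 + 32*s + 80*x^3 + x^2*(310 - 44*s) + x*(-76*s^2 - 498*s - 40)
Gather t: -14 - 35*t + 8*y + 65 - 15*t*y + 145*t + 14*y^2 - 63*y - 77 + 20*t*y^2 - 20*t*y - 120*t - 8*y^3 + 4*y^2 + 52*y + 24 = t*(20*y^2 - 35*y - 10) - 8*y^3 + 18*y^2 - 3*y - 2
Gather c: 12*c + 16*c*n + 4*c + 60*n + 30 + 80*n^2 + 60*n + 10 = c*(16*n + 16) + 80*n^2 + 120*n + 40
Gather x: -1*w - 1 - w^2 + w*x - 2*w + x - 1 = -w^2 - 3*w + x*(w + 1) - 2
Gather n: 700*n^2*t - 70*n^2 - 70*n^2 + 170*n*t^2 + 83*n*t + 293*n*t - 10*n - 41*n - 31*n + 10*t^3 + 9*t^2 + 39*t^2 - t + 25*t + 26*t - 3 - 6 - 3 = n^2*(700*t - 140) + n*(170*t^2 + 376*t - 82) + 10*t^3 + 48*t^2 + 50*t - 12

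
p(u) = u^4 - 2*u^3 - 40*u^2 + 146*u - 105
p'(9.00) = 1856.00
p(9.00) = 3072.00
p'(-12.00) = -6670.00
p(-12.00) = 16575.00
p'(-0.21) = 162.50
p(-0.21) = -137.40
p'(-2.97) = 225.88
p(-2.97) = -761.25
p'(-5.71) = -337.50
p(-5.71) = -807.46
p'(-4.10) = 97.46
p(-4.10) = -955.58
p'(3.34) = -39.09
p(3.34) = -13.66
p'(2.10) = -11.42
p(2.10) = 26.13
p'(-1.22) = 227.41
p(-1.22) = -336.81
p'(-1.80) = 247.23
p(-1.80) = -475.24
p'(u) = 4*u^3 - 6*u^2 - 80*u + 146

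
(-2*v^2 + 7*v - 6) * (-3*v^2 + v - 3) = 6*v^4 - 23*v^3 + 31*v^2 - 27*v + 18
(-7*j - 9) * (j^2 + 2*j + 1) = -7*j^3 - 23*j^2 - 25*j - 9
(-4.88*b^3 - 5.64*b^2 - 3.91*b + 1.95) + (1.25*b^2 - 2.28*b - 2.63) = -4.88*b^3 - 4.39*b^2 - 6.19*b - 0.68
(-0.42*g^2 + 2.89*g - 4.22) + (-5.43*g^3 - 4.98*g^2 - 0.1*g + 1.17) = -5.43*g^3 - 5.4*g^2 + 2.79*g - 3.05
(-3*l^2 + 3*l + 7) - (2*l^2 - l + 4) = -5*l^2 + 4*l + 3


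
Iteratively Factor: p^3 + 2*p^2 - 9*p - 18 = (p - 3)*(p^2 + 5*p + 6) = (p - 3)*(p + 2)*(p + 3)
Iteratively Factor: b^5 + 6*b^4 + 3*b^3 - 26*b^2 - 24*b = (b + 1)*(b^4 + 5*b^3 - 2*b^2 - 24*b) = (b - 2)*(b + 1)*(b^3 + 7*b^2 + 12*b) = (b - 2)*(b + 1)*(b + 3)*(b^2 + 4*b) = b*(b - 2)*(b + 1)*(b + 3)*(b + 4)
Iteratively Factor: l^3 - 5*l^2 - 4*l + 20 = (l - 5)*(l^2 - 4) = (l - 5)*(l - 2)*(l + 2)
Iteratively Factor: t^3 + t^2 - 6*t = (t)*(t^2 + t - 6) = t*(t - 2)*(t + 3)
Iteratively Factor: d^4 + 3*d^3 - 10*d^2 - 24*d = (d - 3)*(d^3 + 6*d^2 + 8*d) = (d - 3)*(d + 4)*(d^2 + 2*d) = d*(d - 3)*(d + 4)*(d + 2)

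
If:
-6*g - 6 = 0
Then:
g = -1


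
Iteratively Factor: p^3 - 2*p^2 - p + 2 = (p + 1)*(p^2 - 3*p + 2) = (p - 1)*(p + 1)*(p - 2)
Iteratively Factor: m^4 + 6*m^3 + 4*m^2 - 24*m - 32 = (m - 2)*(m^3 + 8*m^2 + 20*m + 16) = (m - 2)*(m + 2)*(m^2 + 6*m + 8) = (m - 2)*(m + 2)*(m + 4)*(m + 2)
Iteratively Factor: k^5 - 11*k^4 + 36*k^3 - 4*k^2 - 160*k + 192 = (k - 2)*(k^4 - 9*k^3 + 18*k^2 + 32*k - 96) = (k - 3)*(k - 2)*(k^3 - 6*k^2 + 32) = (k - 4)*(k - 3)*(k - 2)*(k^2 - 2*k - 8) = (k - 4)^2*(k - 3)*(k - 2)*(k + 2)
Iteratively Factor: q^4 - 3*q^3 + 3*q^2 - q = (q - 1)*(q^3 - 2*q^2 + q) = q*(q - 1)*(q^2 - 2*q + 1) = q*(q - 1)^2*(q - 1)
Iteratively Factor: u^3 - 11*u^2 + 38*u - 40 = (u - 5)*(u^2 - 6*u + 8) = (u - 5)*(u - 2)*(u - 4)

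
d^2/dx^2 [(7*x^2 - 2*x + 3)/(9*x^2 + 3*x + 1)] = 2*(-351*x^3 + 540*x^2 + 297*x + 13)/(729*x^6 + 729*x^5 + 486*x^4 + 189*x^3 + 54*x^2 + 9*x + 1)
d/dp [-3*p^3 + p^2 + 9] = p*(2 - 9*p)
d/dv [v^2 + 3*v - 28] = 2*v + 3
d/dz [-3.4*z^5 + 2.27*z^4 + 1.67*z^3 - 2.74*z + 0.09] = -17.0*z^4 + 9.08*z^3 + 5.01*z^2 - 2.74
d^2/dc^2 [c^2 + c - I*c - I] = 2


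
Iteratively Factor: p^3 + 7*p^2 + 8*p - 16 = (p + 4)*(p^2 + 3*p - 4) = (p - 1)*(p + 4)*(p + 4)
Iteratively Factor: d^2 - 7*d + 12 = (d - 4)*(d - 3)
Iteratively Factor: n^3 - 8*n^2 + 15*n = (n - 3)*(n^2 - 5*n) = n*(n - 3)*(n - 5)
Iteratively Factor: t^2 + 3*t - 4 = (t + 4)*(t - 1)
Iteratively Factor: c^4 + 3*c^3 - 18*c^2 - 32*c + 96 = (c + 4)*(c^3 - c^2 - 14*c + 24) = (c - 2)*(c + 4)*(c^2 + c - 12) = (c - 2)*(c + 4)^2*(c - 3)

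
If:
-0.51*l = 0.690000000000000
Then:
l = -1.35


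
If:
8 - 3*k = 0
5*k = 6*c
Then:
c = 20/9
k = 8/3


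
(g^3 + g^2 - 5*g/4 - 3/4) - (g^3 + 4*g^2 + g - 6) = -3*g^2 - 9*g/4 + 21/4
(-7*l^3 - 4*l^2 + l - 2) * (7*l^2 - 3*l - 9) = -49*l^5 - 7*l^4 + 82*l^3 + 19*l^2 - 3*l + 18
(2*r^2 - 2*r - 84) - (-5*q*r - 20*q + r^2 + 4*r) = 5*q*r + 20*q + r^2 - 6*r - 84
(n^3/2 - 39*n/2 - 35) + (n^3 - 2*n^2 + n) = 3*n^3/2 - 2*n^2 - 37*n/2 - 35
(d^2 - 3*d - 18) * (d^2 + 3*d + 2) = d^4 - 25*d^2 - 60*d - 36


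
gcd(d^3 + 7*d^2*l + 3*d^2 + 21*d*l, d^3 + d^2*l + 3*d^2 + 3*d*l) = d^2 + 3*d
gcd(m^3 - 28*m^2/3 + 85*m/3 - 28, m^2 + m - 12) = m - 3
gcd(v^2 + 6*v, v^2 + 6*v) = v^2 + 6*v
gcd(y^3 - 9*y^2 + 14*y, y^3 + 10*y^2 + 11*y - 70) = y - 2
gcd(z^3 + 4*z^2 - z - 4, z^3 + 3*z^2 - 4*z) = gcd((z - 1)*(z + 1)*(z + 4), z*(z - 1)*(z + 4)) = z^2 + 3*z - 4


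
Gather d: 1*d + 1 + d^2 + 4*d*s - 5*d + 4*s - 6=d^2 + d*(4*s - 4) + 4*s - 5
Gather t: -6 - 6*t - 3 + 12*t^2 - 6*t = 12*t^2 - 12*t - 9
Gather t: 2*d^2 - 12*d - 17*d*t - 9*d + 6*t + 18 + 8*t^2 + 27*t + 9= 2*d^2 - 21*d + 8*t^2 + t*(33 - 17*d) + 27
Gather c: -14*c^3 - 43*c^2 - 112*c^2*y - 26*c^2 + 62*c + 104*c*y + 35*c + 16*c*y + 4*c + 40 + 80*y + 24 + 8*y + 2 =-14*c^3 + c^2*(-112*y - 69) + c*(120*y + 101) + 88*y + 66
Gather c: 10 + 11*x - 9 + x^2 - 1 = x^2 + 11*x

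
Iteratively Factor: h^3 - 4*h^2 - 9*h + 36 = (h - 3)*(h^2 - h - 12) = (h - 4)*(h - 3)*(h + 3)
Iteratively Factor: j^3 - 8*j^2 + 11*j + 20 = (j + 1)*(j^2 - 9*j + 20) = (j - 4)*(j + 1)*(j - 5)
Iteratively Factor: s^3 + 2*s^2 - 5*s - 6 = (s + 3)*(s^2 - s - 2) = (s - 2)*(s + 3)*(s + 1)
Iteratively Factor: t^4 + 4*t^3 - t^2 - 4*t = (t - 1)*(t^3 + 5*t^2 + 4*t) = (t - 1)*(t + 1)*(t^2 + 4*t) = (t - 1)*(t + 1)*(t + 4)*(t)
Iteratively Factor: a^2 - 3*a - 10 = (a + 2)*(a - 5)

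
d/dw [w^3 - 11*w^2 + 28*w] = 3*w^2 - 22*w + 28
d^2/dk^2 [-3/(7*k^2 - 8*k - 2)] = 6*(-49*k^2 + 56*k + 4*(7*k - 4)^2 + 14)/(-7*k^2 + 8*k + 2)^3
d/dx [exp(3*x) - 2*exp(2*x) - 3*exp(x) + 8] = (3*exp(2*x) - 4*exp(x) - 3)*exp(x)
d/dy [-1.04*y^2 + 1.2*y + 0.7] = 1.2 - 2.08*y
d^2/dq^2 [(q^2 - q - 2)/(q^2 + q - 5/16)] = 32*(-512*q^3 - 1296*q^2 - 1776*q - 727)/(4096*q^6 + 12288*q^5 + 8448*q^4 - 3584*q^3 - 2640*q^2 + 1200*q - 125)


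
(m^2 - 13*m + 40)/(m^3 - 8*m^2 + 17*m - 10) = (m - 8)/(m^2 - 3*m + 2)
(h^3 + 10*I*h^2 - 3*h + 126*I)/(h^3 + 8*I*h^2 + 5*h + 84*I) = (h + 6*I)/(h + 4*I)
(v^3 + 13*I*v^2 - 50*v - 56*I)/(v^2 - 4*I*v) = (v^3 + 13*I*v^2 - 50*v - 56*I)/(v*(v - 4*I))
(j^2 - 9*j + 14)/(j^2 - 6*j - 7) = (j - 2)/(j + 1)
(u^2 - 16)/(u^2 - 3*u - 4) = (u + 4)/(u + 1)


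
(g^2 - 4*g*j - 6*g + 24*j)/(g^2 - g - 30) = (g - 4*j)/(g + 5)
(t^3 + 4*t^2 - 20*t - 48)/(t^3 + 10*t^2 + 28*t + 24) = (t - 4)/(t + 2)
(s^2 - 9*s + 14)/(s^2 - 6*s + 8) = (s - 7)/(s - 4)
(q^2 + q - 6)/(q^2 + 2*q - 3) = (q - 2)/(q - 1)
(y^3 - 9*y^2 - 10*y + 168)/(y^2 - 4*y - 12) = (y^2 - 3*y - 28)/(y + 2)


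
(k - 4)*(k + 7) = k^2 + 3*k - 28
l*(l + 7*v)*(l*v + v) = l^3*v + 7*l^2*v^2 + l^2*v + 7*l*v^2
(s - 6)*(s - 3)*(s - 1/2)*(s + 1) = s^4 - 17*s^3/2 + 13*s^2 + 27*s/2 - 9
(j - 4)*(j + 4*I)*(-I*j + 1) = -I*j^3 + 5*j^2 + 4*I*j^2 - 20*j + 4*I*j - 16*I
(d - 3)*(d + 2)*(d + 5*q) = d^3 + 5*d^2*q - d^2 - 5*d*q - 6*d - 30*q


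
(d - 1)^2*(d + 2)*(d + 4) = d^4 + 4*d^3 - 3*d^2 - 10*d + 8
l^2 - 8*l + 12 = (l - 6)*(l - 2)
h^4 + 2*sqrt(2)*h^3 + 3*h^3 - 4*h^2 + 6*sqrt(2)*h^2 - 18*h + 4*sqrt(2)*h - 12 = (h + 1)*(h + 2)*(h - sqrt(2))*(h + 3*sqrt(2))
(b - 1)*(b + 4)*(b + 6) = b^3 + 9*b^2 + 14*b - 24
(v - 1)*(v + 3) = v^2 + 2*v - 3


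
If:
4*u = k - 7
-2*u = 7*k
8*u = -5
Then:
No Solution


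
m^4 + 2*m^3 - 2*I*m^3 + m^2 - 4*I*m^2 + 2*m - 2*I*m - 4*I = (m + 2)*(m - 2*I)*(m - I)*(m + I)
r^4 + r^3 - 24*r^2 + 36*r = r*(r - 3)*(r - 2)*(r + 6)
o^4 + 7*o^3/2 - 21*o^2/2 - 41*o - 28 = (o - 7/2)*(o + 1)*(o + 2)*(o + 4)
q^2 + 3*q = q*(q + 3)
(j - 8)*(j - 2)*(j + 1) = j^3 - 9*j^2 + 6*j + 16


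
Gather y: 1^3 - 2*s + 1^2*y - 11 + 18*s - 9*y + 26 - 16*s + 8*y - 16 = 0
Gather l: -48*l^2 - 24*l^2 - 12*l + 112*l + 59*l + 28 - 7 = -72*l^2 + 159*l + 21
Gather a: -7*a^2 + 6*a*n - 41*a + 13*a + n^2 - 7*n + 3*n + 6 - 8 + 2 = -7*a^2 + a*(6*n - 28) + n^2 - 4*n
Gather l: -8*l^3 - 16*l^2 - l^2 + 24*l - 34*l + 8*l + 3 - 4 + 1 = -8*l^3 - 17*l^2 - 2*l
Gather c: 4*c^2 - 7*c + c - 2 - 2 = 4*c^2 - 6*c - 4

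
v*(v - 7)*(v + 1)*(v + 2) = v^4 - 4*v^3 - 19*v^2 - 14*v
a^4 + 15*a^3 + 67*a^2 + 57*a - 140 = (a - 1)*(a + 4)*(a + 5)*(a + 7)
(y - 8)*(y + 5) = y^2 - 3*y - 40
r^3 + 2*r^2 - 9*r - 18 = (r - 3)*(r + 2)*(r + 3)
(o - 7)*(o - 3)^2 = o^3 - 13*o^2 + 51*o - 63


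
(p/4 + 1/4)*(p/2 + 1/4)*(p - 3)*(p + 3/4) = p^4/8 - 3*p^3/32 - 41*p^2/64 - 9*p/16 - 9/64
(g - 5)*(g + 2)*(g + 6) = g^3 + 3*g^2 - 28*g - 60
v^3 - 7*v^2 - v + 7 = (v - 7)*(v - 1)*(v + 1)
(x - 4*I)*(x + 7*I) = x^2 + 3*I*x + 28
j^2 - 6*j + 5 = (j - 5)*(j - 1)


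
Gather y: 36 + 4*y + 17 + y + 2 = 5*y + 55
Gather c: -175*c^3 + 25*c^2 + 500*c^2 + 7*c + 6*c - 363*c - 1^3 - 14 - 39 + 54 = -175*c^3 + 525*c^2 - 350*c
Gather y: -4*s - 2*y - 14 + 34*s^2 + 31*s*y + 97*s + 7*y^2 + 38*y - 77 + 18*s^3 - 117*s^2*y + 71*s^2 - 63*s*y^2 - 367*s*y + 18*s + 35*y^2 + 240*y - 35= 18*s^3 + 105*s^2 + 111*s + y^2*(42 - 63*s) + y*(-117*s^2 - 336*s + 276) - 126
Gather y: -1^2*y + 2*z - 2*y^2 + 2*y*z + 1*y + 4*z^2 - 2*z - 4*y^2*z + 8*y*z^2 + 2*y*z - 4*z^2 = y^2*(-4*z - 2) + y*(8*z^2 + 4*z)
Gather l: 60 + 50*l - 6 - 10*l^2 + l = -10*l^2 + 51*l + 54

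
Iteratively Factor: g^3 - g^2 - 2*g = (g)*(g^2 - g - 2) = g*(g - 2)*(g + 1)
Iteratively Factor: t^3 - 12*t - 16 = (t + 2)*(t^2 - 2*t - 8) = (t - 4)*(t + 2)*(t + 2)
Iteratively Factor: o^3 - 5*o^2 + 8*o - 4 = (o - 1)*(o^2 - 4*o + 4) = (o - 2)*(o - 1)*(o - 2)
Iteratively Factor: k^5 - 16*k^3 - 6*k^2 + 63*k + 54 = (k - 3)*(k^4 + 3*k^3 - 7*k^2 - 27*k - 18) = (k - 3)*(k + 3)*(k^3 - 7*k - 6) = (k - 3)^2*(k + 3)*(k^2 + 3*k + 2) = (k - 3)^2*(k + 1)*(k + 3)*(k + 2)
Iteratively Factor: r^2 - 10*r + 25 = (r - 5)*(r - 5)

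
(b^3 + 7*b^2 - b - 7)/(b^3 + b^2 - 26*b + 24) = (b^2 + 8*b + 7)/(b^2 + 2*b - 24)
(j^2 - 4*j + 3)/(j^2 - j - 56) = (-j^2 + 4*j - 3)/(-j^2 + j + 56)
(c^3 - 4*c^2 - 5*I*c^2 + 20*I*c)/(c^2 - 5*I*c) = c - 4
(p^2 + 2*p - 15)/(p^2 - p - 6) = (p + 5)/(p + 2)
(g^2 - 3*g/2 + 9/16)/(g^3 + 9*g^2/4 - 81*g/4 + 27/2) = (g - 3/4)/(g^2 + 3*g - 18)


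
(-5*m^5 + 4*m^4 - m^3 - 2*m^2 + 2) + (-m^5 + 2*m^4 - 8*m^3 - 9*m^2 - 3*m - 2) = -6*m^5 + 6*m^4 - 9*m^3 - 11*m^2 - 3*m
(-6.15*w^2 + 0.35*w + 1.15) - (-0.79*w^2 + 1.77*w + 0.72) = -5.36*w^2 - 1.42*w + 0.43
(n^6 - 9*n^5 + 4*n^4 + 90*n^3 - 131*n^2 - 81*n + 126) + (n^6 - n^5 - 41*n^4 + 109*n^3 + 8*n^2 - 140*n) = 2*n^6 - 10*n^5 - 37*n^4 + 199*n^3 - 123*n^2 - 221*n + 126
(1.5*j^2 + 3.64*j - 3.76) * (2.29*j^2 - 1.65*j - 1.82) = 3.435*j^4 + 5.8606*j^3 - 17.3464*j^2 - 0.420800000000001*j + 6.8432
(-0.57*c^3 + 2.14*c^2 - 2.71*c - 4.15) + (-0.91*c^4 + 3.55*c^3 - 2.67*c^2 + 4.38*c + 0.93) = -0.91*c^4 + 2.98*c^3 - 0.53*c^2 + 1.67*c - 3.22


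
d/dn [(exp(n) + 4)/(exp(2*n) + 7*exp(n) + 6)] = (-(exp(n) + 4)*(2*exp(n) + 7) + exp(2*n) + 7*exp(n) + 6)*exp(n)/(exp(2*n) + 7*exp(n) + 6)^2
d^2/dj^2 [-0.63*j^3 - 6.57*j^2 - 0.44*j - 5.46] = -3.78*j - 13.14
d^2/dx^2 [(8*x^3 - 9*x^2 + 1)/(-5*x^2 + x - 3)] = 2*(157*x^3 - 408*x^2 - 201*x + 95)/(125*x^6 - 75*x^5 + 240*x^4 - 91*x^3 + 144*x^2 - 27*x + 27)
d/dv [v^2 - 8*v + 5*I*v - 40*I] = 2*v - 8 + 5*I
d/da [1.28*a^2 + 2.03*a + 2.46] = 2.56*a + 2.03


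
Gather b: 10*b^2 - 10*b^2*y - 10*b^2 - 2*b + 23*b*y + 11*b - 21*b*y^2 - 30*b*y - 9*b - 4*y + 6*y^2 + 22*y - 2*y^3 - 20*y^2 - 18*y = -10*b^2*y + b*(-21*y^2 - 7*y) - 2*y^3 - 14*y^2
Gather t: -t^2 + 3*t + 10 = -t^2 + 3*t + 10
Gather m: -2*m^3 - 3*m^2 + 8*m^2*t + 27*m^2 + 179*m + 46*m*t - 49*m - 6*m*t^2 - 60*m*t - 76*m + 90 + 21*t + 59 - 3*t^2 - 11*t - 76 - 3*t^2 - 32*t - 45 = -2*m^3 + m^2*(8*t + 24) + m*(-6*t^2 - 14*t + 54) - 6*t^2 - 22*t + 28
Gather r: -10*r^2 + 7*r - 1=-10*r^2 + 7*r - 1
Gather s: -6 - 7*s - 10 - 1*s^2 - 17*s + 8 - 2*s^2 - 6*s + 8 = -3*s^2 - 30*s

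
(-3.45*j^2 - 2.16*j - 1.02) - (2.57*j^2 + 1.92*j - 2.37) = -6.02*j^2 - 4.08*j + 1.35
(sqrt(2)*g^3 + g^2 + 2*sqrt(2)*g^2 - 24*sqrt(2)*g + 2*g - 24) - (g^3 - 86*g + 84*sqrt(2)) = -g^3 + sqrt(2)*g^3 + g^2 + 2*sqrt(2)*g^2 - 24*sqrt(2)*g + 88*g - 84*sqrt(2) - 24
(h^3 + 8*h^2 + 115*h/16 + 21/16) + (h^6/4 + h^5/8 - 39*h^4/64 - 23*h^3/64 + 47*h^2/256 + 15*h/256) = h^6/4 + h^5/8 - 39*h^4/64 + 41*h^3/64 + 2095*h^2/256 + 1855*h/256 + 21/16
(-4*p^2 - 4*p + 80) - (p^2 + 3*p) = -5*p^2 - 7*p + 80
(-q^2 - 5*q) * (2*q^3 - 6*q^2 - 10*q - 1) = -2*q^5 - 4*q^4 + 40*q^3 + 51*q^2 + 5*q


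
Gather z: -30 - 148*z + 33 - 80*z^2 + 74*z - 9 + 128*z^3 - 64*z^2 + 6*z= 128*z^3 - 144*z^2 - 68*z - 6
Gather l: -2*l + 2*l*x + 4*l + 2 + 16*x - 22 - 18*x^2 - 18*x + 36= l*(2*x + 2) - 18*x^2 - 2*x + 16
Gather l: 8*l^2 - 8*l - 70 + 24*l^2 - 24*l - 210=32*l^2 - 32*l - 280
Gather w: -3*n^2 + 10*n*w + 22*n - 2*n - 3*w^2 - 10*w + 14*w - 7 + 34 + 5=-3*n^2 + 20*n - 3*w^2 + w*(10*n + 4) + 32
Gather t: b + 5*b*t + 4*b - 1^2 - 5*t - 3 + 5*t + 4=5*b*t + 5*b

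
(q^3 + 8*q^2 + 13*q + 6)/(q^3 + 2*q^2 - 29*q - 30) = (q + 1)/(q - 5)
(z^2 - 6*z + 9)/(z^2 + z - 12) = (z - 3)/(z + 4)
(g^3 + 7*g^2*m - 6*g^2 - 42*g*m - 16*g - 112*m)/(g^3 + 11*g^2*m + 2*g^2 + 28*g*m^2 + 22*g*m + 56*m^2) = (g - 8)/(g + 4*m)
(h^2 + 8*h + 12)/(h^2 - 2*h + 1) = (h^2 + 8*h + 12)/(h^2 - 2*h + 1)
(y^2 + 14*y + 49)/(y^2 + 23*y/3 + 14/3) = 3*(y + 7)/(3*y + 2)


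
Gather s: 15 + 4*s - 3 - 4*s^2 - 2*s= -4*s^2 + 2*s + 12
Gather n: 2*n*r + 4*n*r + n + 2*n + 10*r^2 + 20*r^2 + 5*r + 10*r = n*(6*r + 3) + 30*r^2 + 15*r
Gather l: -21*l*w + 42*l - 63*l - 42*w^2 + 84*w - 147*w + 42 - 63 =l*(-21*w - 21) - 42*w^2 - 63*w - 21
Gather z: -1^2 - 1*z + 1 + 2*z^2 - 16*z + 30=2*z^2 - 17*z + 30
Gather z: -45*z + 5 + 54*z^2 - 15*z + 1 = 54*z^2 - 60*z + 6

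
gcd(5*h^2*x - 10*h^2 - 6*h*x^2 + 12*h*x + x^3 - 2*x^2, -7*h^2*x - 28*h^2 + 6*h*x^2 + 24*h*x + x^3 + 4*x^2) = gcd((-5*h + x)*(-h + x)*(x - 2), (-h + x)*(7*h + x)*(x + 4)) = -h + x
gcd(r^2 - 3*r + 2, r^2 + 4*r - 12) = r - 2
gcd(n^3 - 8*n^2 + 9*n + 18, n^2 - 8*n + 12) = n - 6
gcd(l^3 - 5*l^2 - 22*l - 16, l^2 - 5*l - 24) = l - 8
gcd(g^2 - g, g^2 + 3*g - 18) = 1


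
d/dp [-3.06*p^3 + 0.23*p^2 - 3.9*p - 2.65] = -9.18*p^2 + 0.46*p - 3.9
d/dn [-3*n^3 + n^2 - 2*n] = -9*n^2 + 2*n - 2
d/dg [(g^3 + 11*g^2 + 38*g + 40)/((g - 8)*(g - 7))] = (g^4 - 30*g^3 - 35*g^2 + 1152*g + 2728)/(g^4 - 30*g^3 + 337*g^2 - 1680*g + 3136)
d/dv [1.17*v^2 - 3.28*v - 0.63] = 2.34*v - 3.28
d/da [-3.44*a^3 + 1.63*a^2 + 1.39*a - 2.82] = -10.32*a^2 + 3.26*a + 1.39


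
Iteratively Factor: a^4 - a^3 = (a)*(a^3 - a^2) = a^2*(a^2 - a) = a^2*(a - 1)*(a)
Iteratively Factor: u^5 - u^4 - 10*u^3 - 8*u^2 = (u)*(u^4 - u^3 - 10*u^2 - 8*u) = u*(u - 4)*(u^3 + 3*u^2 + 2*u) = u*(u - 4)*(u + 2)*(u^2 + u) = u^2*(u - 4)*(u + 2)*(u + 1)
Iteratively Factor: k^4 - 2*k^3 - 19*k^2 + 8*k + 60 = (k + 3)*(k^3 - 5*k^2 - 4*k + 20) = (k + 2)*(k + 3)*(k^2 - 7*k + 10) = (k - 2)*(k + 2)*(k + 3)*(k - 5)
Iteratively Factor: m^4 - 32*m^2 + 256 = (m + 4)*(m^3 - 4*m^2 - 16*m + 64) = (m - 4)*(m + 4)*(m^2 - 16) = (m - 4)^2*(m + 4)*(m + 4)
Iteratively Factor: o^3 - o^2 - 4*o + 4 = (o - 1)*(o^2 - 4) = (o - 2)*(o - 1)*(o + 2)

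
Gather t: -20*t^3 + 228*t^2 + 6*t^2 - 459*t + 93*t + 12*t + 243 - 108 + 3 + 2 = -20*t^3 + 234*t^2 - 354*t + 140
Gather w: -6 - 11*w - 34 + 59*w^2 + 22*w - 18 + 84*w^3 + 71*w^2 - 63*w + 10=84*w^3 + 130*w^2 - 52*w - 48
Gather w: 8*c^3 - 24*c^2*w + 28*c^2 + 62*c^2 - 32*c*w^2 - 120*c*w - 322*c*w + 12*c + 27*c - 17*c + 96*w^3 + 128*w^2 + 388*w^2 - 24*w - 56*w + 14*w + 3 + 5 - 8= 8*c^3 + 90*c^2 + 22*c + 96*w^3 + w^2*(516 - 32*c) + w*(-24*c^2 - 442*c - 66)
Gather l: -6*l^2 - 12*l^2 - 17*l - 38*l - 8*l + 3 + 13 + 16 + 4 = -18*l^2 - 63*l + 36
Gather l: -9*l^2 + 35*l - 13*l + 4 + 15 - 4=-9*l^2 + 22*l + 15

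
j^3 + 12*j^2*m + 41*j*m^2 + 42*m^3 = (j + 2*m)*(j + 3*m)*(j + 7*m)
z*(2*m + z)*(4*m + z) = 8*m^2*z + 6*m*z^2 + z^3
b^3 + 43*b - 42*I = (b - 6*I)*(b - I)*(b + 7*I)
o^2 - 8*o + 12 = (o - 6)*(o - 2)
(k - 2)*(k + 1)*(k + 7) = k^3 + 6*k^2 - 9*k - 14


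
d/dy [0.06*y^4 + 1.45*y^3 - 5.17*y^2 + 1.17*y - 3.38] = 0.24*y^3 + 4.35*y^2 - 10.34*y + 1.17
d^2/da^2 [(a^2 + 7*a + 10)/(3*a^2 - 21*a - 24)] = 4*(7*a^3 + 27*a^2 - 21*a + 121)/(3*(a^6 - 21*a^5 + 123*a^4 - 7*a^3 - 984*a^2 - 1344*a - 512))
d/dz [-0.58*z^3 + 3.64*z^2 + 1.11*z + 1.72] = -1.74*z^2 + 7.28*z + 1.11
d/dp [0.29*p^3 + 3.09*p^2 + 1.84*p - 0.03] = 0.87*p^2 + 6.18*p + 1.84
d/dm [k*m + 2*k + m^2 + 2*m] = k + 2*m + 2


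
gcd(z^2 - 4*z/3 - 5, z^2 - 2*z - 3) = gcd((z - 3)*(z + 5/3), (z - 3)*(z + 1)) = z - 3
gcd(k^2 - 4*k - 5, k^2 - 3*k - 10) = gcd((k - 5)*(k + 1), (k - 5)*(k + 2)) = k - 5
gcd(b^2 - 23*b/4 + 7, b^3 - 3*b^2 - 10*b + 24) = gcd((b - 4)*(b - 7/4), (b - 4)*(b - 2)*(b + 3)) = b - 4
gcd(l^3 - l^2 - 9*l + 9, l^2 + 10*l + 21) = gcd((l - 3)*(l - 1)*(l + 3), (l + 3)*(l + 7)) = l + 3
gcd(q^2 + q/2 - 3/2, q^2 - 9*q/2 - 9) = q + 3/2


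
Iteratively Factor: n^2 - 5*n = (n)*(n - 5)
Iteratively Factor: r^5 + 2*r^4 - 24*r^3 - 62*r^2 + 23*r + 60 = (r + 1)*(r^4 + r^3 - 25*r^2 - 37*r + 60) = (r + 1)*(r + 4)*(r^3 - 3*r^2 - 13*r + 15) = (r - 5)*(r + 1)*(r + 4)*(r^2 + 2*r - 3) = (r - 5)*(r + 1)*(r + 3)*(r + 4)*(r - 1)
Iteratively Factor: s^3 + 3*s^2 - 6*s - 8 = (s + 4)*(s^2 - s - 2) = (s + 1)*(s + 4)*(s - 2)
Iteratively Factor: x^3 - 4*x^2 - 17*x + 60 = (x + 4)*(x^2 - 8*x + 15) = (x - 3)*(x + 4)*(x - 5)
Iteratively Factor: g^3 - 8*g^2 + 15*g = (g - 5)*(g^2 - 3*g) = (g - 5)*(g - 3)*(g)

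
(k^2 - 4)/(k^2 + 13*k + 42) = (k^2 - 4)/(k^2 + 13*k + 42)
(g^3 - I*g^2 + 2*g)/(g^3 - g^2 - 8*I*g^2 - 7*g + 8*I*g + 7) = g*(g^2 - I*g + 2)/(g^3 - g^2*(1 + 8*I) + g*(-7 + 8*I) + 7)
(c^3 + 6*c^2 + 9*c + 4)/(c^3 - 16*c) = (c^2 + 2*c + 1)/(c*(c - 4))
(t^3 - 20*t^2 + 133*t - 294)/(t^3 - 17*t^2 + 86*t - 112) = (t^2 - 13*t + 42)/(t^2 - 10*t + 16)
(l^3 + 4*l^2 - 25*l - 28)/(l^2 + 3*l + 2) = (l^2 + 3*l - 28)/(l + 2)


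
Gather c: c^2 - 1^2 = c^2 - 1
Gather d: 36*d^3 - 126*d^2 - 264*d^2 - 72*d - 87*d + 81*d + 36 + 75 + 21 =36*d^3 - 390*d^2 - 78*d + 132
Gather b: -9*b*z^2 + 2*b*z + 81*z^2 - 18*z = b*(-9*z^2 + 2*z) + 81*z^2 - 18*z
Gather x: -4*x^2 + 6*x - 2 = -4*x^2 + 6*x - 2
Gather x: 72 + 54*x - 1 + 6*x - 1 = 60*x + 70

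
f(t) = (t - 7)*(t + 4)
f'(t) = 2*t - 3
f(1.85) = -30.13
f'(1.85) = 0.70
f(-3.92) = -0.87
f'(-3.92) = -10.84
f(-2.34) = -15.50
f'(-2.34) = -7.68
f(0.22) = -28.61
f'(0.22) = -2.56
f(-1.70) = -20.01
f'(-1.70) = -6.40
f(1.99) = -30.01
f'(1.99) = 0.98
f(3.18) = -27.43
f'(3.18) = 3.36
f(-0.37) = -26.75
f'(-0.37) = -3.74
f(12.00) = 80.00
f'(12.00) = 21.00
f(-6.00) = 26.00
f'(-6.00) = -15.00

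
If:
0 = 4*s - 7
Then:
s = 7/4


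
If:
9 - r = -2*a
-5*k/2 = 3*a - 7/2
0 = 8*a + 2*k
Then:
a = -1/2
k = 2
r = 8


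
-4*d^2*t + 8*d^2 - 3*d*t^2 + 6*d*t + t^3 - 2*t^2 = (-4*d + t)*(d + t)*(t - 2)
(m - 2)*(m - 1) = m^2 - 3*m + 2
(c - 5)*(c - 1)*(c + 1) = c^3 - 5*c^2 - c + 5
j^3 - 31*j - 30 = (j - 6)*(j + 1)*(j + 5)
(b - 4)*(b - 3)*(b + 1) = b^3 - 6*b^2 + 5*b + 12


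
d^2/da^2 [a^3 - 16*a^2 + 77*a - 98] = 6*a - 32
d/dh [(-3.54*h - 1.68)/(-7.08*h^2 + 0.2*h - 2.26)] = (-25.0632*h^2 - 23.7888*h + 8.3364)/(50.1264*h^4 - 2.832*h^3 + 32.0416*h^2 - 0.904*h + 5.1076)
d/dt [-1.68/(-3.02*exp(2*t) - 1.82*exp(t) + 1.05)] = (-10.1472*exp(t) - 3.0576)*exp(t)/(3.02*exp(2*t) + 1.82*exp(t) - 1.05)^2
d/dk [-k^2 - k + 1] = -2*k - 1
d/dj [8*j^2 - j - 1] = 16*j - 1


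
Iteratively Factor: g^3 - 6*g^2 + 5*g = (g)*(g^2 - 6*g + 5) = g*(g - 5)*(g - 1)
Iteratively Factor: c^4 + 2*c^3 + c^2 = (c + 1)*(c^3 + c^2) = c*(c + 1)*(c^2 + c) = c*(c + 1)^2*(c)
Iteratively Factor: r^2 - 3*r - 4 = (r + 1)*(r - 4)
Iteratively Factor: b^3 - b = (b)*(b^2 - 1) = b*(b - 1)*(b + 1)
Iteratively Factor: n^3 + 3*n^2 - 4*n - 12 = (n + 3)*(n^2 - 4) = (n - 2)*(n + 3)*(n + 2)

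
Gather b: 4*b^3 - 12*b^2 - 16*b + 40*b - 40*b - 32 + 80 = 4*b^3 - 12*b^2 - 16*b + 48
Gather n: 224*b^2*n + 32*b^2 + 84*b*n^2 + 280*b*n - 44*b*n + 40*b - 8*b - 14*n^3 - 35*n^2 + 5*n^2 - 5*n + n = 32*b^2 + 32*b - 14*n^3 + n^2*(84*b - 30) + n*(224*b^2 + 236*b - 4)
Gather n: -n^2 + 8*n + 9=-n^2 + 8*n + 9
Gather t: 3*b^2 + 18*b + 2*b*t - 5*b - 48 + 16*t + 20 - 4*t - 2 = 3*b^2 + 13*b + t*(2*b + 12) - 30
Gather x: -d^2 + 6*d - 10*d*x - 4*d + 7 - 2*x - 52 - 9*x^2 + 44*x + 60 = -d^2 + 2*d - 9*x^2 + x*(42 - 10*d) + 15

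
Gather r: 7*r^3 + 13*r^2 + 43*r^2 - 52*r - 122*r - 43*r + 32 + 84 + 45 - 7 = 7*r^3 + 56*r^2 - 217*r + 154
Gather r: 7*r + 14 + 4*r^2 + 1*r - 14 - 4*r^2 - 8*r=0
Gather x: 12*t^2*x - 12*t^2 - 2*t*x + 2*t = -12*t^2 + 2*t + x*(12*t^2 - 2*t)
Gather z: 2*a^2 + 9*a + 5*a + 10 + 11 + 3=2*a^2 + 14*a + 24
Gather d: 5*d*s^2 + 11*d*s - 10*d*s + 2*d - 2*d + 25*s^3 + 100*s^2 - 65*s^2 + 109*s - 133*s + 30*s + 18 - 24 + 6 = d*(5*s^2 + s) + 25*s^3 + 35*s^2 + 6*s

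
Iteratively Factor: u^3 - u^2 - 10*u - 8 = (u + 1)*(u^2 - 2*u - 8) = (u - 4)*(u + 1)*(u + 2)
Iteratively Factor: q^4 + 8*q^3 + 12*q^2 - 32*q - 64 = (q + 2)*(q^3 + 6*q^2 - 32) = (q + 2)*(q + 4)*(q^2 + 2*q - 8) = (q - 2)*(q + 2)*(q + 4)*(q + 4)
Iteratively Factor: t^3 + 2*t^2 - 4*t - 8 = (t + 2)*(t^2 - 4) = (t + 2)^2*(t - 2)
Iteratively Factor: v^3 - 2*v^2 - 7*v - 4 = (v + 1)*(v^2 - 3*v - 4) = (v + 1)^2*(v - 4)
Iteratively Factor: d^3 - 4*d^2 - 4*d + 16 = (d + 2)*(d^2 - 6*d + 8) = (d - 2)*(d + 2)*(d - 4)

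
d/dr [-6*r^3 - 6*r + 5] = -18*r^2 - 6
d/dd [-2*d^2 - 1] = -4*d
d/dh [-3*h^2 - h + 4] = -6*h - 1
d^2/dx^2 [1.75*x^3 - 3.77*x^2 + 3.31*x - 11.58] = 10.5*x - 7.54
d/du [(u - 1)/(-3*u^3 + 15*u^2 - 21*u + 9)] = 2*(u - 2)/(3*(u^4 - 8*u^3 + 22*u^2 - 24*u + 9))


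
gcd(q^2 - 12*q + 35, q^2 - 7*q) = q - 7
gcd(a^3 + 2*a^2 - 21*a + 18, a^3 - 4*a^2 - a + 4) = a - 1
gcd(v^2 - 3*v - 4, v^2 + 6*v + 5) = v + 1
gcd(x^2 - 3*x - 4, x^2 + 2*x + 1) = x + 1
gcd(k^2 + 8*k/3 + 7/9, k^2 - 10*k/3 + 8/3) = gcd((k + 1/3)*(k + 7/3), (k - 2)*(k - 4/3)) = 1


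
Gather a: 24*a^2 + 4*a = 24*a^2 + 4*a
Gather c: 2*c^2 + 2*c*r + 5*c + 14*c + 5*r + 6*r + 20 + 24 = 2*c^2 + c*(2*r + 19) + 11*r + 44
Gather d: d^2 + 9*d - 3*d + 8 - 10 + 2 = d^2 + 6*d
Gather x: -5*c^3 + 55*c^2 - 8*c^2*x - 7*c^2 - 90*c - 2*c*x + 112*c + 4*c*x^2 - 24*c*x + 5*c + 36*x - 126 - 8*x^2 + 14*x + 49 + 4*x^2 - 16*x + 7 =-5*c^3 + 48*c^2 + 27*c + x^2*(4*c - 4) + x*(-8*c^2 - 26*c + 34) - 70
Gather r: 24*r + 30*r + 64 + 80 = 54*r + 144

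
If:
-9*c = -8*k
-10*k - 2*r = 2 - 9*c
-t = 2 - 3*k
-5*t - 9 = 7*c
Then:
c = 8/191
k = 9/191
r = -200/191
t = -355/191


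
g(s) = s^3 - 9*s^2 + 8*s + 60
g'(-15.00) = 953.00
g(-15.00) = -5460.00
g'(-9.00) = 413.00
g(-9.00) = -1470.00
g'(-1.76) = 48.97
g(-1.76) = 12.59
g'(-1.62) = 45.03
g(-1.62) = 19.17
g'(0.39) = 1.44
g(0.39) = 61.81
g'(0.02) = 7.64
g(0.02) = 60.16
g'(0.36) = 1.91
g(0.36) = 61.76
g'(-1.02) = 29.48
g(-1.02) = 41.42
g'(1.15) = -8.73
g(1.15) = 58.82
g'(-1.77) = 49.26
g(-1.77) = 12.10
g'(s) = 3*s^2 - 18*s + 8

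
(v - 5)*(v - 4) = v^2 - 9*v + 20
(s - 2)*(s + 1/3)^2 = s^3 - 4*s^2/3 - 11*s/9 - 2/9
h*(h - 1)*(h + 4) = h^3 + 3*h^2 - 4*h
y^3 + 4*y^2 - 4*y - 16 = (y - 2)*(y + 2)*(y + 4)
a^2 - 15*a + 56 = (a - 8)*(a - 7)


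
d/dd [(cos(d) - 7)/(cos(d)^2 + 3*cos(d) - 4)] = (cos(d)^2 - 14*cos(d) - 17)*sin(d)/((cos(d) - 1)^2*(cos(d) + 4)^2)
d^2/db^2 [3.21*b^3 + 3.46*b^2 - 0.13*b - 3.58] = 19.26*b + 6.92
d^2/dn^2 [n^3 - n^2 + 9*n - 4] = 6*n - 2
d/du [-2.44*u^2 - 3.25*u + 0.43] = -4.88*u - 3.25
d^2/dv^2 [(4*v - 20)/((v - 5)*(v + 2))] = 8/(v + 2)^3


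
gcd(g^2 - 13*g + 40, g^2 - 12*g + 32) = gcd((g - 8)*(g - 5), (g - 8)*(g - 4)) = g - 8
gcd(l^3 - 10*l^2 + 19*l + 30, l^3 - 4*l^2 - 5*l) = l^2 - 4*l - 5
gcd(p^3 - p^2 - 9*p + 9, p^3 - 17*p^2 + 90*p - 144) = p - 3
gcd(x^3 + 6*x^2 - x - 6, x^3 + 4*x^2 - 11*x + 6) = x^2 + 5*x - 6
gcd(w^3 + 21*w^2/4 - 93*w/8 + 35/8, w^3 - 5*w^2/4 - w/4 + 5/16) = w^2 - 7*w/4 + 5/8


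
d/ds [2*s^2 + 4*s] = 4*s + 4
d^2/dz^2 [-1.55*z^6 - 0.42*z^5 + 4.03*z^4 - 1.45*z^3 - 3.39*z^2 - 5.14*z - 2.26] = -46.5*z^4 - 8.4*z^3 + 48.36*z^2 - 8.7*z - 6.78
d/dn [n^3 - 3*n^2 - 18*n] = 3*n^2 - 6*n - 18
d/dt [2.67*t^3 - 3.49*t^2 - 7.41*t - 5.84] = 8.01*t^2 - 6.98*t - 7.41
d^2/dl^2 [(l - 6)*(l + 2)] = 2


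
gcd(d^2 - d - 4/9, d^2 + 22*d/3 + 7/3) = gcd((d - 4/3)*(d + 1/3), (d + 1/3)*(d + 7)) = d + 1/3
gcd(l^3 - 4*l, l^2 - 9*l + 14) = l - 2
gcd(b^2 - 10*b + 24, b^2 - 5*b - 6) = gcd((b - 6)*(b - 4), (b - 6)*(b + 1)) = b - 6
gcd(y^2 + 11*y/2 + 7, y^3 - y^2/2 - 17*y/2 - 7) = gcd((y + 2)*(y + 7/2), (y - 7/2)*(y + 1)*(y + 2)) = y + 2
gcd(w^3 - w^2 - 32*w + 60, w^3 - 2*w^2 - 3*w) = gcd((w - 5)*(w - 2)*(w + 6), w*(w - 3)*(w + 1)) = 1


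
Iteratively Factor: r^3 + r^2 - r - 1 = (r + 1)*(r^2 - 1) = (r - 1)*(r + 1)*(r + 1)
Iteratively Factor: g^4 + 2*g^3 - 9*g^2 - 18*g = (g + 2)*(g^3 - 9*g) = (g + 2)*(g + 3)*(g^2 - 3*g) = g*(g + 2)*(g + 3)*(g - 3)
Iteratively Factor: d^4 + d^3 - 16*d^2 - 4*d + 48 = (d + 2)*(d^3 - d^2 - 14*d + 24) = (d - 3)*(d + 2)*(d^2 + 2*d - 8) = (d - 3)*(d - 2)*(d + 2)*(d + 4)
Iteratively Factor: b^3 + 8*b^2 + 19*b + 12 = (b + 1)*(b^2 + 7*b + 12) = (b + 1)*(b + 3)*(b + 4)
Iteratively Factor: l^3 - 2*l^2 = (l)*(l^2 - 2*l) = l*(l - 2)*(l)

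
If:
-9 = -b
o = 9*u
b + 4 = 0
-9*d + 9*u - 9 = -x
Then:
No Solution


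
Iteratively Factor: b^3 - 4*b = (b - 2)*(b^2 + 2*b) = b*(b - 2)*(b + 2)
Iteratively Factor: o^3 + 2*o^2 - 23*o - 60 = (o + 4)*(o^2 - 2*o - 15) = (o - 5)*(o + 4)*(o + 3)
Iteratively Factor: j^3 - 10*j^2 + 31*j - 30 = (j - 5)*(j^2 - 5*j + 6) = (j - 5)*(j - 2)*(j - 3)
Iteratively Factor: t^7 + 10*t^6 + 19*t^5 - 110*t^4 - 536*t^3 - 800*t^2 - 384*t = (t + 3)*(t^6 + 7*t^5 - 2*t^4 - 104*t^3 - 224*t^2 - 128*t) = (t + 2)*(t + 3)*(t^5 + 5*t^4 - 12*t^3 - 80*t^2 - 64*t) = (t + 1)*(t + 2)*(t + 3)*(t^4 + 4*t^3 - 16*t^2 - 64*t) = (t + 1)*(t + 2)*(t + 3)*(t + 4)*(t^3 - 16*t) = (t - 4)*(t + 1)*(t + 2)*(t + 3)*(t + 4)*(t^2 + 4*t) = (t - 4)*(t + 1)*(t + 2)*(t + 3)*(t + 4)^2*(t)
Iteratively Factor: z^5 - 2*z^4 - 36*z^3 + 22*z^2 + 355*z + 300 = (z - 5)*(z^4 + 3*z^3 - 21*z^2 - 83*z - 60) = (z - 5)*(z + 4)*(z^3 - z^2 - 17*z - 15) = (z - 5)^2*(z + 4)*(z^2 + 4*z + 3) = (z - 5)^2*(z + 3)*(z + 4)*(z + 1)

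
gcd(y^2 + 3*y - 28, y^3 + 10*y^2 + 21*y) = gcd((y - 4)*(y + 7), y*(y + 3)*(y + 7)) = y + 7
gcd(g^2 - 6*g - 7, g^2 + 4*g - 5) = 1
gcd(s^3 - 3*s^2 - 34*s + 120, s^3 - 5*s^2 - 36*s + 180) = s^2 + s - 30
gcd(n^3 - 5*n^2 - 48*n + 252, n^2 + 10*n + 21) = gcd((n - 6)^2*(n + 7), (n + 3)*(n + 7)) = n + 7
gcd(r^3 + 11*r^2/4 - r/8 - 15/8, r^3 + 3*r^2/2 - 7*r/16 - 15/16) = r^2 + r/4 - 3/4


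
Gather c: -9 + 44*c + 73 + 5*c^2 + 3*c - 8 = 5*c^2 + 47*c + 56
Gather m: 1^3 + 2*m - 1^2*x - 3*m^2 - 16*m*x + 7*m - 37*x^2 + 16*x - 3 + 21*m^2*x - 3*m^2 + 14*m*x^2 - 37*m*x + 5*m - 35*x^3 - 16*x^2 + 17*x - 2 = m^2*(21*x - 6) + m*(14*x^2 - 53*x + 14) - 35*x^3 - 53*x^2 + 32*x - 4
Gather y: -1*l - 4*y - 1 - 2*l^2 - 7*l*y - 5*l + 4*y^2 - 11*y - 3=-2*l^2 - 6*l + 4*y^2 + y*(-7*l - 15) - 4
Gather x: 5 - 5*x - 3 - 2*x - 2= -7*x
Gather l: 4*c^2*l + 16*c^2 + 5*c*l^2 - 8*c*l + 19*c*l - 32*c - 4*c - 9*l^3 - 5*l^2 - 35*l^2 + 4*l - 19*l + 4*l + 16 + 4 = 16*c^2 - 36*c - 9*l^3 + l^2*(5*c - 40) + l*(4*c^2 + 11*c - 11) + 20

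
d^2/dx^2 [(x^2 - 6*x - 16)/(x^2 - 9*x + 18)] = 6*(x^3 - 34*x^2 + 252*x - 552)/(x^6 - 27*x^5 + 297*x^4 - 1701*x^3 + 5346*x^2 - 8748*x + 5832)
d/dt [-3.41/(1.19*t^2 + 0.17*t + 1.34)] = (8.1158*t + 0.5797)/(1.19*t^2 + 0.17*t + 1.34)^2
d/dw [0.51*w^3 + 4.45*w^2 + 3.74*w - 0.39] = 1.53*w^2 + 8.9*w + 3.74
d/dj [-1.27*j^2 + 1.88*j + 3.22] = 1.88 - 2.54*j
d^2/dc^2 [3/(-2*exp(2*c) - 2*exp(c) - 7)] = 6*(-4*(2*exp(c) + 1)^2*exp(c) + (4*exp(c) + 1)*(2*exp(2*c) + 2*exp(c) + 7))*exp(c)/(2*exp(2*c) + 2*exp(c) + 7)^3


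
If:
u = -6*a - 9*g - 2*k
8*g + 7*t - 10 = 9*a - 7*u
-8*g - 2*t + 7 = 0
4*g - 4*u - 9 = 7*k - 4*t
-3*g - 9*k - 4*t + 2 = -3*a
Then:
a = -22003/19716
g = 6067/6572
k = -611/1643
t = -633/3286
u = -5709/6572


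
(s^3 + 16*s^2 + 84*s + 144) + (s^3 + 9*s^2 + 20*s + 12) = 2*s^3 + 25*s^2 + 104*s + 156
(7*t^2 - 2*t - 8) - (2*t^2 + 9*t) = 5*t^2 - 11*t - 8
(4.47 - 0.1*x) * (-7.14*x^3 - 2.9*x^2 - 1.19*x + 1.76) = 0.714*x^4 - 31.6258*x^3 - 12.844*x^2 - 5.4953*x + 7.8672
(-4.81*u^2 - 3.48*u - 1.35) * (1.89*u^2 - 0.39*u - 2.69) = -9.0909*u^4 - 4.7013*u^3 + 11.7446*u^2 + 9.8877*u + 3.6315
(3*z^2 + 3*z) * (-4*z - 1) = -12*z^3 - 15*z^2 - 3*z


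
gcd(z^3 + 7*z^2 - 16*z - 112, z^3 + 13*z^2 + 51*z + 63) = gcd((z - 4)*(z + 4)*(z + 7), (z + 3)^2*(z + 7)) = z + 7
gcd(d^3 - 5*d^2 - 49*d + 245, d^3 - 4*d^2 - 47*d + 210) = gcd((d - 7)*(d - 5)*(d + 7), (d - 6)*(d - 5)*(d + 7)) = d^2 + 2*d - 35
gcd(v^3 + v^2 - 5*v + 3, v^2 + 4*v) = 1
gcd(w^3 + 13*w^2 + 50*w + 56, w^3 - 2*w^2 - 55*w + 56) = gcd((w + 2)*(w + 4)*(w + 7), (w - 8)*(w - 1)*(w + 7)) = w + 7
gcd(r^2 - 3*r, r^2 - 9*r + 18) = r - 3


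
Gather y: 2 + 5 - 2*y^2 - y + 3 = -2*y^2 - y + 10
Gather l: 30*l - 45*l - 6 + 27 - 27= -15*l - 6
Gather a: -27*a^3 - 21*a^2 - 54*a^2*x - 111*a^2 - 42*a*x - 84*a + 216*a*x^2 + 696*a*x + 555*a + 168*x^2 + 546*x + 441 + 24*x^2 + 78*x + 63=-27*a^3 + a^2*(-54*x - 132) + a*(216*x^2 + 654*x + 471) + 192*x^2 + 624*x + 504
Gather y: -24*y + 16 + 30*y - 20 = 6*y - 4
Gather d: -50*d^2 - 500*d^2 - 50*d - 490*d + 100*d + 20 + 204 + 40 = -550*d^2 - 440*d + 264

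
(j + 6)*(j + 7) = j^2 + 13*j + 42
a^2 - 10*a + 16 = (a - 8)*(a - 2)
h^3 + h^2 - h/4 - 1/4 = (h - 1/2)*(h + 1/2)*(h + 1)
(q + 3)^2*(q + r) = q^3 + q^2*r + 6*q^2 + 6*q*r + 9*q + 9*r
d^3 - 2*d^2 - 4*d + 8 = (d - 2)^2*(d + 2)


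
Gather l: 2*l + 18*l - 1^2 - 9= 20*l - 10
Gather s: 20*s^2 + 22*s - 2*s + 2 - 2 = 20*s^2 + 20*s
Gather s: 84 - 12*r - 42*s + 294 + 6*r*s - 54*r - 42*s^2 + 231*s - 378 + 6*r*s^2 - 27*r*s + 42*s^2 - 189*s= 6*r*s^2 - 21*r*s - 66*r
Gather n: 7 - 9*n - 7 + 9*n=0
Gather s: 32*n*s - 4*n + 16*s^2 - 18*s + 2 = -4*n + 16*s^2 + s*(32*n - 18) + 2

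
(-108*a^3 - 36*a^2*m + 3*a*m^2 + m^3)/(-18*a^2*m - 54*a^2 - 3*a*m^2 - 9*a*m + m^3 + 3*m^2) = (6*a + m)/(m + 3)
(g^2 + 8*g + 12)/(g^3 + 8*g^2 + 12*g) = 1/g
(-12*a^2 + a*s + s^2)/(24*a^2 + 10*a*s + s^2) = (-3*a + s)/(6*a + s)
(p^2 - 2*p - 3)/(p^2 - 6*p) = (p^2 - 2*p - 3)/(p*(p - 6))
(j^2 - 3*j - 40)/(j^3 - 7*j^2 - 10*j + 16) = (j + 5)/(j^2 + j - 2)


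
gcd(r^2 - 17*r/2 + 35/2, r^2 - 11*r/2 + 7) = r - 7/2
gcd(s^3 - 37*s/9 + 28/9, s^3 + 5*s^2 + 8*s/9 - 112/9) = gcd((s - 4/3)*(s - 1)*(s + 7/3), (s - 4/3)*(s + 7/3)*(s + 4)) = s^2 + s - 28/9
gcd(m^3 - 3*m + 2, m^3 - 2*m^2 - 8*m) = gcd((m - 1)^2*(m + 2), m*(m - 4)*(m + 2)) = m + 2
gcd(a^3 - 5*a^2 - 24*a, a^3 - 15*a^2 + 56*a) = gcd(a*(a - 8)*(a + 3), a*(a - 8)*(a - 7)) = a^2 - 8*a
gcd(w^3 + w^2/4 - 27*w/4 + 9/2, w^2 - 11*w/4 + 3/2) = w^2 - 11*w/4 + 3/2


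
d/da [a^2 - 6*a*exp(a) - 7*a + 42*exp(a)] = -6*a*exp(a) + 2*a + 36*exp(a) - 7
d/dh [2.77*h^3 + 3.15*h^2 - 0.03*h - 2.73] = 8.31*h^2 + 6.3*h - 0.03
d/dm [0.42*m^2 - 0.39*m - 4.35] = 0.84*m - 0.39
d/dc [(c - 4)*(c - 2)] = 2*c - 6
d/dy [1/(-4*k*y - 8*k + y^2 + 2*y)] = 2*(2*k - y - 1)/(4*k*y + 8*k - y^2 - 2*y)^2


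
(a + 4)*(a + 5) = a^2 + 9*a + 20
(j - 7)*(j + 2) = j^2 - 5*j - 14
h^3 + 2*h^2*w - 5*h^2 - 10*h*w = h*(h - 5)*(h + 2*w)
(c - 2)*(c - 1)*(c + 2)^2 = c^4 + c^3 - 6*c^2 - 4*c + 8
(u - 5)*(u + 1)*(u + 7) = u^3 + 3*u^2 - 33*u - 35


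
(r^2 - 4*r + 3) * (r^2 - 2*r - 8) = r^4 - 6*r^3 + 3*r^2 + 26*r - 24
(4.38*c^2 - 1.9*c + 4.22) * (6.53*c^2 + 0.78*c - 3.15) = 28.6014*c^4 - 8.9906*c^3 + 12.2776*c^2 + 9.2766*c - 13.293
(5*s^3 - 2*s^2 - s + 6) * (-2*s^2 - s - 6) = -10*s^5 - s^4 - 26*s^3 + s^2 - 36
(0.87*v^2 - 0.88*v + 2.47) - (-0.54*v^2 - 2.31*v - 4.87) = 1.41*v^2 + 1.43*v + 7.34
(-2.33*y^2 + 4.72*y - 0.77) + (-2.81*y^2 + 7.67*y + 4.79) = -5.14*y^2 + 12.39*y + 4.02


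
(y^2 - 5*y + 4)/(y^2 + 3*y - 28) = (y - 1)/(y + 7)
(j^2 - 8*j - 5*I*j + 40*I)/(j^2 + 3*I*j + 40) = (j - 8)/(j + 8*I)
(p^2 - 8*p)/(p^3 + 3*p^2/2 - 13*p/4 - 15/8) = 8*p*(p - 8)/(8*p^3 + 12*p^2 - 26*p - 15)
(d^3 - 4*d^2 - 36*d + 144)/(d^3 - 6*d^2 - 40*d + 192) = (d - 6)/(d - 8)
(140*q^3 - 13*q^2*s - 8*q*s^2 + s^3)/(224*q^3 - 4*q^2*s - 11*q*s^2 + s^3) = (5*q - s)/(8*q - s)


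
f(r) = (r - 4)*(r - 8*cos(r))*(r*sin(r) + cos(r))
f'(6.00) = -16.40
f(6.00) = 2.41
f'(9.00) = -562.18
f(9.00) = 227.88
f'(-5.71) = -434.08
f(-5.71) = -272.37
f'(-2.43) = -17.39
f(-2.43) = -19.36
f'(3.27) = 10.70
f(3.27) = 11.54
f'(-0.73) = -0.20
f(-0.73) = 38.99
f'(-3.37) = -78.67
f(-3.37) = 56.61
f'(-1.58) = 59.11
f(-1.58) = 13.20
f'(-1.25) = 38.49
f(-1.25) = 29.74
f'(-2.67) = -63.61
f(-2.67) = -9.58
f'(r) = r*(r - 4)*(r - 8*cos(r))*cos(r) + (r - 4)*(r*sin(r) + cos(r))*(8*sin(r) + 1) + (r - 8*cos(r))*(r*sin(r) + cos(r))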